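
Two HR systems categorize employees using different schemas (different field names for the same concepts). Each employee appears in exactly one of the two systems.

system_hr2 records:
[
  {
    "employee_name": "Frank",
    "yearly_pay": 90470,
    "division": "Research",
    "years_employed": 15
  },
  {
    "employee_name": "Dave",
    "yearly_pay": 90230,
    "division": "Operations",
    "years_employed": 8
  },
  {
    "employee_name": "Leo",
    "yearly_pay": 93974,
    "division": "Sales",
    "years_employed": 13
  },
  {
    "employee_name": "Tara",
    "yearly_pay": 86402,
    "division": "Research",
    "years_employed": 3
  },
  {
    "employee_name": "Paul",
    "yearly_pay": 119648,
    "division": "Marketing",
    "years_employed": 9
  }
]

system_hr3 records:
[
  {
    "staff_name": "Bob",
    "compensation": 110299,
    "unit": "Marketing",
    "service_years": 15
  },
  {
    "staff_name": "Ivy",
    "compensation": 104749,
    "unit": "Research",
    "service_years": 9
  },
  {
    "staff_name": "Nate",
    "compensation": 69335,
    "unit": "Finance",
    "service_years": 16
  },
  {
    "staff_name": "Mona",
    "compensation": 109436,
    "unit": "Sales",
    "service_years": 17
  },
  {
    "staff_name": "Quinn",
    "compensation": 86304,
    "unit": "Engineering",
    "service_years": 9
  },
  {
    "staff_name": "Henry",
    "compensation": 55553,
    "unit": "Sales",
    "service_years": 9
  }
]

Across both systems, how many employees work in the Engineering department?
1

Schema mapping: "division" (system_hr2) = "unit" (system_hr3) = department

Engineering employees in system_hr2: 0
Engineering employees in system_hr3: 1

Total in Engineering: 0 + 1 = 1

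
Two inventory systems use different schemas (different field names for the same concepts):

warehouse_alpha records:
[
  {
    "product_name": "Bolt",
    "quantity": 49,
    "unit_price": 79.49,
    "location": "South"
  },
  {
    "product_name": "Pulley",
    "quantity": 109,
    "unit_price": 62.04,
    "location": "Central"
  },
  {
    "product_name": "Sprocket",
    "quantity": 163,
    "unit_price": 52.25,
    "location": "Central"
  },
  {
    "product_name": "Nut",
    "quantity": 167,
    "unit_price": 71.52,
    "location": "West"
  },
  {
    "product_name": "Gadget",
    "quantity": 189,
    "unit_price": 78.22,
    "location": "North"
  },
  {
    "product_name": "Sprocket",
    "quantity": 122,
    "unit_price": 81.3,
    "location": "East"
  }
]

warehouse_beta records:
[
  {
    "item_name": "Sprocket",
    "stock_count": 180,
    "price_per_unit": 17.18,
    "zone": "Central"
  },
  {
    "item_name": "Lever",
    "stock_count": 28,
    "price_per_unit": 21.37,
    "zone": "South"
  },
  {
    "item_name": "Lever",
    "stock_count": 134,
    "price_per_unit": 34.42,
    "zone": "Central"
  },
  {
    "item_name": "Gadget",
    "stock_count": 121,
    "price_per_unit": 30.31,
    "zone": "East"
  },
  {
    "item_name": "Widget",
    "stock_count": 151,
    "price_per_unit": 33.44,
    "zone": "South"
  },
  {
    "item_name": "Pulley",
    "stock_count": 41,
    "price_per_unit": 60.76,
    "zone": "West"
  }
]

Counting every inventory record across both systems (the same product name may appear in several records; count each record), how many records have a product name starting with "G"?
2

Schema mapping: "product_name" (warehouse_alpha) = "item_name" (warehouse_beta) = product name

Records with product name starting with "G" in warehouse_alpha: 1
Records with product name starting with "G" in warehouse_beta: 1

Total: 1 + 1 = 2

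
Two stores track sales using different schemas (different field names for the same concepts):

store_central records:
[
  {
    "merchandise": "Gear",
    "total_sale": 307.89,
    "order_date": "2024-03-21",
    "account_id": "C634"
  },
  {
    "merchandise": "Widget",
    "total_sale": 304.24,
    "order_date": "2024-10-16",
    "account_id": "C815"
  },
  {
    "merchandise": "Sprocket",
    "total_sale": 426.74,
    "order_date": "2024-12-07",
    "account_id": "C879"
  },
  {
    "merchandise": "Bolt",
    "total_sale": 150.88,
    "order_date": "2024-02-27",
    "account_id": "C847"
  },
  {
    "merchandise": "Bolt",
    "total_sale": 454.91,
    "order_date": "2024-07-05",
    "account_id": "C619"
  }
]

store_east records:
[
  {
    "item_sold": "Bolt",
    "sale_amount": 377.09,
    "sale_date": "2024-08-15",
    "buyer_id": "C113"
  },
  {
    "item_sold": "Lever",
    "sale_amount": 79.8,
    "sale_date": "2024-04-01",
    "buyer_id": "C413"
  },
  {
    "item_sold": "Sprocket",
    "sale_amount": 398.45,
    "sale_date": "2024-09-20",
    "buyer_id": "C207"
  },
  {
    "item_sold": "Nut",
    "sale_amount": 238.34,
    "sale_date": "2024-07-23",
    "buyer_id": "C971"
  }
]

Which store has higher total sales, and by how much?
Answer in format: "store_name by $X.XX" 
store_central by $550.98

Schema mapping: "total_sale" (store_central) = "sale_amount" (store_east) = sale amount

Total for store_central: 1644.66
Total for store_east: 1093.68

Difference: |1644.66 - 1093.68| = 550.98
store_central has higher sales by $550.98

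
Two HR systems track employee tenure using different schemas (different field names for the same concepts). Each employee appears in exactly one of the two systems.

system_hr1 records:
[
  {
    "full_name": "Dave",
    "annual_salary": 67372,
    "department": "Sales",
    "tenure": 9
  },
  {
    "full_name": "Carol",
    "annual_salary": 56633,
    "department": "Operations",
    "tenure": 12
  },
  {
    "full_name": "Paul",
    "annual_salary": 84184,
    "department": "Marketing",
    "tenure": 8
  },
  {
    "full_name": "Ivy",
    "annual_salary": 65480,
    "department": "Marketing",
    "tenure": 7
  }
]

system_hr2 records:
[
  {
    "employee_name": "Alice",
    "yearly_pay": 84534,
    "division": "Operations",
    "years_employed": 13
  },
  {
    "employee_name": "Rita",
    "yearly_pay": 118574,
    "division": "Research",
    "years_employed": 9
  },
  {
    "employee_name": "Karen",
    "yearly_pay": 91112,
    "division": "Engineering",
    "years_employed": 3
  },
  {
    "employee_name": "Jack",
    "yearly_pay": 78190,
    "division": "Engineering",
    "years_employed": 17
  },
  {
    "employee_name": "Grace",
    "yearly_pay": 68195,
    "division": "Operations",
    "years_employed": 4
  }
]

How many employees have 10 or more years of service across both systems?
3

Reconcile schemas: "tenure" (system_hr1) = "years_employed" (system_hr2) = years of service

From system_hr1: 1 employees with >= 10 years
From system_hr2: 2 employees with >= 10 years

Total: 1 + 2 = 3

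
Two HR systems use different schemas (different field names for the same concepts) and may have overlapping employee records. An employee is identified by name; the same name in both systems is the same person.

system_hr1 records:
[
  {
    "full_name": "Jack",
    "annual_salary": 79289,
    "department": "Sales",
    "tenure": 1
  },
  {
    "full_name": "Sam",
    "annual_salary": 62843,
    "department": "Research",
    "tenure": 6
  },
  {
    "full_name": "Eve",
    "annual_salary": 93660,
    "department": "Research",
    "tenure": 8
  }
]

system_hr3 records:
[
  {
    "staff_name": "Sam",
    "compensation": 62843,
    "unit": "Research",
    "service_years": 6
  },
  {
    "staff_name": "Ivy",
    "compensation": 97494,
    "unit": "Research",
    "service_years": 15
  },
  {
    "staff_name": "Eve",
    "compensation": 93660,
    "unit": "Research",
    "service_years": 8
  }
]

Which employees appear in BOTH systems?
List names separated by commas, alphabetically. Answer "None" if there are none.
Eve, Sam

Schema mapping: "full_name" (system_hr1) = "staff_name" (system_hr3) = employee name

Names in system_hr1: ['Eve', 'Jack', 'Sam']
Names in system_hr3: ['Eve', 'Ivy', 'Sam']

Intersection: ['Eve', 'Sam']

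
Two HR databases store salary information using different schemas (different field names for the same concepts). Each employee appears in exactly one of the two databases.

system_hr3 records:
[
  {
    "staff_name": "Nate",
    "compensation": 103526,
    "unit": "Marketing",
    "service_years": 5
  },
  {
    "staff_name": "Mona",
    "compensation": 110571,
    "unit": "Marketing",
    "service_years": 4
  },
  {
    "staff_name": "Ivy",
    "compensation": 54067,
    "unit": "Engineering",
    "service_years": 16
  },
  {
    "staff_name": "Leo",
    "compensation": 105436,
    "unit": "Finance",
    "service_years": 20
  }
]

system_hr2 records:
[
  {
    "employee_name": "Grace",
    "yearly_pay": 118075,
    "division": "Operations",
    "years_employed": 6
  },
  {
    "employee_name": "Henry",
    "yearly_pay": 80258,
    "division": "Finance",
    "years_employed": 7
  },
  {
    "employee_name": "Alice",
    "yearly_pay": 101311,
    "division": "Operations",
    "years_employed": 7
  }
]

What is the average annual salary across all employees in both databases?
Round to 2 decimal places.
96177.71

Schema mapping: "compensation" (system_hr3) = "yearly_pay" (system_hr2) = annual salary

All salaries: [103526, 110571, 54067, 105436, 118075, 80258, 101311]
Sum: 673244
Count: 7
Average: 673244 / 7 = 96177.71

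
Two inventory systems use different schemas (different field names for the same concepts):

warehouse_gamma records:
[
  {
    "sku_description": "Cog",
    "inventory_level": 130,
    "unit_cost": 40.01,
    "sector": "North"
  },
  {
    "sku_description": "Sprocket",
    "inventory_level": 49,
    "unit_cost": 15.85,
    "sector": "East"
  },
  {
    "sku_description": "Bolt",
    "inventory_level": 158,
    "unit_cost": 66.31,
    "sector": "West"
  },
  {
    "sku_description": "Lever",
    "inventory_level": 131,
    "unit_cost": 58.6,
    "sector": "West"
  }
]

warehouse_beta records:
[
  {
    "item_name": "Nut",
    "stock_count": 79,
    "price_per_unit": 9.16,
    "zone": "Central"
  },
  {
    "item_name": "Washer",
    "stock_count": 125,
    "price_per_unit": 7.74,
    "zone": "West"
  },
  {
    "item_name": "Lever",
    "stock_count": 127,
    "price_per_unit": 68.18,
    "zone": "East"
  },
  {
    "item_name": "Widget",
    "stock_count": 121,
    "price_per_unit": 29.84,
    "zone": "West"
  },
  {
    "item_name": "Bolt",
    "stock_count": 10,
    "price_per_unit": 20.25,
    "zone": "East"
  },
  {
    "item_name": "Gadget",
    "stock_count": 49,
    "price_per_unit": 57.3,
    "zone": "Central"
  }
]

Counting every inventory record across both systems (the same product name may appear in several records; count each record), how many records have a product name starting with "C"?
1

Schema mapping: "sku_description" (warehouse_gamma) = "item_name" (warehouse_beta) = product name

Records with product name starting with "C" in warehouse_gamma: 1
Records with product name starting with "C" in warehouse_beta: 0

Total: 1 + 0 = 1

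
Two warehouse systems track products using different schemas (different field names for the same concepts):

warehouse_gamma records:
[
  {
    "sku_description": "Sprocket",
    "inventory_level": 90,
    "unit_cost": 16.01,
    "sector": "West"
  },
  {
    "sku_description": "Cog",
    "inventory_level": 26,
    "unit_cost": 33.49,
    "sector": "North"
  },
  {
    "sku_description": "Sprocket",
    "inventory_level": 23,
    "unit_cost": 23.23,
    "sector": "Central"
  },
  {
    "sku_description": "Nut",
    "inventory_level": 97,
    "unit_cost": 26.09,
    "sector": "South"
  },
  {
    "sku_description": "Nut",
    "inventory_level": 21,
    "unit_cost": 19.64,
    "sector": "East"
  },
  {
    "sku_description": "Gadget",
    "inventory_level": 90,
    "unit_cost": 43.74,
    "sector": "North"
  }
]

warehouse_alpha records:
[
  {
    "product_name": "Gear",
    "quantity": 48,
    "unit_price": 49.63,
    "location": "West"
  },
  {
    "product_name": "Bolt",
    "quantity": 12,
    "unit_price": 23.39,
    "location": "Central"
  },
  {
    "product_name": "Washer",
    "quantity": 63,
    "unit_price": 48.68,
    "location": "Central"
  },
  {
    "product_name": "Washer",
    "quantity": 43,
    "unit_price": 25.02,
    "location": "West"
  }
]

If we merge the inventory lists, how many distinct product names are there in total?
7

Schema mapping: "sku_description" (warehouse_gamma) = "product_name" (warehouse_alpha) = product name

Products in warehouse_gamma: ['Cog', 'Gadget', 'Nut', 'Sprocket']
Products in warehouse_alpha: ['Bolt', 'Gear', 'Washer']

Union (unique products): ['Bolt', 'Cog', 'Gadget', 'Gear', 'Nut', 'Sprocket', 'Washer']
Count: 7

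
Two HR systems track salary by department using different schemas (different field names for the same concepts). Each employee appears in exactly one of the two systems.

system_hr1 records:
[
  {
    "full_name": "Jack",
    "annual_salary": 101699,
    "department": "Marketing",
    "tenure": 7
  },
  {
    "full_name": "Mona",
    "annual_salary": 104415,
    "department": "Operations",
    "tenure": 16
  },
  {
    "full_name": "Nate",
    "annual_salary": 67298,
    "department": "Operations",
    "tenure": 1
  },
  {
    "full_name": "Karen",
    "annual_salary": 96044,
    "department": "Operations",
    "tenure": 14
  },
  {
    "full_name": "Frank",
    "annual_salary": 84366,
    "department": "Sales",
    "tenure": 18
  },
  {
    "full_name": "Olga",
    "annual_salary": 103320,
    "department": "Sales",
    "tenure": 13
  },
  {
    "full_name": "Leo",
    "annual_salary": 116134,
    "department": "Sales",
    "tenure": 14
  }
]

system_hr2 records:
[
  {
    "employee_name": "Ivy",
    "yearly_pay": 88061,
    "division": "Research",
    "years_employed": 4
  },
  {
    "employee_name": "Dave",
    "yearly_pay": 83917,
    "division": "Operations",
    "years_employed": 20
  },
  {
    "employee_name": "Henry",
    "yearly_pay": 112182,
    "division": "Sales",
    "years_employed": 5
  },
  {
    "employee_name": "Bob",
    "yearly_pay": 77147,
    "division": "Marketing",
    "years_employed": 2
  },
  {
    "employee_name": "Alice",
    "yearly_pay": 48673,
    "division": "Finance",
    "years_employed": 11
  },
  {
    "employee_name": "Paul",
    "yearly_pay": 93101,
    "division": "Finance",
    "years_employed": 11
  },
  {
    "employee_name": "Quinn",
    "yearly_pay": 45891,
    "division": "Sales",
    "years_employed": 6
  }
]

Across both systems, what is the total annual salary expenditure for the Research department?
88061

Schema mappings:
- "department" (system_hr1) = "division" (system_hr2) = department
- "annual_salary" (system_hr1) = "yearly_pay" (system_hr2) = salary

Research salaries from system_hr1: 0
Research salaries from system_hr2: 88061

Total: 0 + 88061 = 88061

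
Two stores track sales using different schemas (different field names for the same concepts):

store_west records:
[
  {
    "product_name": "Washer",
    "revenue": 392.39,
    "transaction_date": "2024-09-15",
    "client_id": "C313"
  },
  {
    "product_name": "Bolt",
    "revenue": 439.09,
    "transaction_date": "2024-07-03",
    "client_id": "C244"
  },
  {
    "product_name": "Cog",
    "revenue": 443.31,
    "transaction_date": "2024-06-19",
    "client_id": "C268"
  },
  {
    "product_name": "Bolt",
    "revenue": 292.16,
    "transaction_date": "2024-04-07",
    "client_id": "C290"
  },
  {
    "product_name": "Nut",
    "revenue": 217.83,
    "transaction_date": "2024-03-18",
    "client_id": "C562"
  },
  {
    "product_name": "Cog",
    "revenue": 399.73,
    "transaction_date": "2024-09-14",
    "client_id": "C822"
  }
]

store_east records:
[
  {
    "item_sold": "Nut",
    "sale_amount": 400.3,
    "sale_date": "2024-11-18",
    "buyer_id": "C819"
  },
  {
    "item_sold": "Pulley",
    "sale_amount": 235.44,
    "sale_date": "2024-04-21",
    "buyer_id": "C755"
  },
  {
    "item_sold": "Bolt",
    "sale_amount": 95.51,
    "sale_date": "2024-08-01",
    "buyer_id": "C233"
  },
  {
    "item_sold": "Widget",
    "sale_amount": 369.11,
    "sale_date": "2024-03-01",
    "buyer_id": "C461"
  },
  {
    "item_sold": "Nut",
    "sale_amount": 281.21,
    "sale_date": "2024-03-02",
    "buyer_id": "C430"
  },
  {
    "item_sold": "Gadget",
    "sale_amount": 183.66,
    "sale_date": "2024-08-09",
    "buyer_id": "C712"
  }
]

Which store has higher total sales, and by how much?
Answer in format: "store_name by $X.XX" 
store_west by $619.28

Schema mapping: "revenue" (store_west) = "sale_amount" (store_east) = sale amount

Total for store_west: 2184.51
Total for store_east: 1565.23

Difference: |2184.51 - 1565.23| = 619.28
store_west has higher sales by $619.28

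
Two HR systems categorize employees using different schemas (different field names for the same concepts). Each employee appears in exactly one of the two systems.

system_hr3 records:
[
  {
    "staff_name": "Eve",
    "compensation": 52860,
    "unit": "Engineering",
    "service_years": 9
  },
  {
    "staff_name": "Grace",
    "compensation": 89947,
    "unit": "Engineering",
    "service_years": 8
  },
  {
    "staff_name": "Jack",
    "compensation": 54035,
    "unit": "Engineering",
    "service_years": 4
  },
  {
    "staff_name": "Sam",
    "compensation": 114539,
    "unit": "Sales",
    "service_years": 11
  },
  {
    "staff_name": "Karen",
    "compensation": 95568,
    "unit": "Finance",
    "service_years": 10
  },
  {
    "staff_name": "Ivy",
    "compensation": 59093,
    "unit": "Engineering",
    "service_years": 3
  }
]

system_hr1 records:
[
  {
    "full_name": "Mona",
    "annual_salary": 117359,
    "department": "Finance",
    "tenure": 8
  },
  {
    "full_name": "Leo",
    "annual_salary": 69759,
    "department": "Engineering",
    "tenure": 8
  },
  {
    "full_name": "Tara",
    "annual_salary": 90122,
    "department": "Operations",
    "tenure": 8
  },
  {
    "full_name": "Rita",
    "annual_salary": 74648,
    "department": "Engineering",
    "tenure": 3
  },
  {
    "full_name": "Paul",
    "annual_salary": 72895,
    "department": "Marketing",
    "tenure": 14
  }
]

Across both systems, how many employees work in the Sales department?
1

Schema mapping: "unit" (system_hr3) = "department" (system_hr1) = department

Sales employees in system_hr3: 1
Sales employees in system_hr1: 0

Total in Sales: 1 + 0 = 1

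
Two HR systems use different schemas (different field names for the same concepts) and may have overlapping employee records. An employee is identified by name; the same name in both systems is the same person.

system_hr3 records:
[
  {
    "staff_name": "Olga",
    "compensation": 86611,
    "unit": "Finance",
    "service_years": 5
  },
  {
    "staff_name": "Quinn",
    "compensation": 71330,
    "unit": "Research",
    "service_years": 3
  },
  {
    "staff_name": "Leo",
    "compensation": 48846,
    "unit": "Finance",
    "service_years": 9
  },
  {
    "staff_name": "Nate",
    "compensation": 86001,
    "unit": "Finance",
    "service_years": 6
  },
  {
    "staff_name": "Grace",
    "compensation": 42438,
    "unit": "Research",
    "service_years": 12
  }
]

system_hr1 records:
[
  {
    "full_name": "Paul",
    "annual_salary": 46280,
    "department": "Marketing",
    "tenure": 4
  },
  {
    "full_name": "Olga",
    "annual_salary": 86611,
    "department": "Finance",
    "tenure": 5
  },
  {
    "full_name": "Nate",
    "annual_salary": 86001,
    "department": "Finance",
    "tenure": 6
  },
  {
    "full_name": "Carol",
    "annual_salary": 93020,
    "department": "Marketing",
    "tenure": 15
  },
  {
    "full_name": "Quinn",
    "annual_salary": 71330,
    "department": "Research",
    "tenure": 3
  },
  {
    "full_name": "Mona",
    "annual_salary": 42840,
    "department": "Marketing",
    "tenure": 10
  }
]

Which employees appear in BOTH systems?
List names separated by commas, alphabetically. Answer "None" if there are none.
Nate, Olga, Quinn

Schema mapping: "staff_name" (system_hr3) = "full_name" (system_hr1) = employee name

Names in system_hr3: ['Grace', 'Leo', 'Nate', 'Olga', 'Quinn']
Names in system_hr1: ['Carol', 'Mona', 'Nate', 'Olga', 'Paul', 'Quinn']

Intersection: ['Nate', 'Olga', 'Quinn']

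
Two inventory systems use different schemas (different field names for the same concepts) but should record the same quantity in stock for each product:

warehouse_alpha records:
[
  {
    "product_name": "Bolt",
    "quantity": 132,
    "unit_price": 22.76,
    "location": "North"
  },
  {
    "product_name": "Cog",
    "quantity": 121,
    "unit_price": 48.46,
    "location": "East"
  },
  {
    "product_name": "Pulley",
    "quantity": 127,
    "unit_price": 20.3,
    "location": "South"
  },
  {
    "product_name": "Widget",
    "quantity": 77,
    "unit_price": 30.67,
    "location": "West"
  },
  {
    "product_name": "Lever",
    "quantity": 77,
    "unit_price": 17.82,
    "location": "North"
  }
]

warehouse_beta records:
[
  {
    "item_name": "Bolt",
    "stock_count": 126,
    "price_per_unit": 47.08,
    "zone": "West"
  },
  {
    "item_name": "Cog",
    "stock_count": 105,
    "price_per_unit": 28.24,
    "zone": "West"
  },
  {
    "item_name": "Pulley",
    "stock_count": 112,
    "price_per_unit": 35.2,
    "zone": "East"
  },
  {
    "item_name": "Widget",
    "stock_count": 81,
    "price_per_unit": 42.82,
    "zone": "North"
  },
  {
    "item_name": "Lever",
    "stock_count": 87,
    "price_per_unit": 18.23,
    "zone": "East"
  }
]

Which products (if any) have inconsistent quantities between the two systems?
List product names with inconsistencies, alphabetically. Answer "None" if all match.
Bolt, Cog, Lever, Pulley, Widget

Schema mappings:
- "product_name" (warehouse_alpha) = "item_name" (warehouse_beta) = product name
- "quantity" (warehouse_alpha) = "stock_count" (warehouse_beta) = quantity

Comparison:
  Bolt: 132 vs 126 - MISMATCH
  Cog: 121 vs 105 - MISMATCH
  Pulley: 127 vs 112 - MISMATCH
  Widget: 77 vs 81 - MISMATCH
  Lever: 77 vs 87 - MISMATCH

Products with inconsistencies: Bolt, Cog, Lever, Pulley, Widget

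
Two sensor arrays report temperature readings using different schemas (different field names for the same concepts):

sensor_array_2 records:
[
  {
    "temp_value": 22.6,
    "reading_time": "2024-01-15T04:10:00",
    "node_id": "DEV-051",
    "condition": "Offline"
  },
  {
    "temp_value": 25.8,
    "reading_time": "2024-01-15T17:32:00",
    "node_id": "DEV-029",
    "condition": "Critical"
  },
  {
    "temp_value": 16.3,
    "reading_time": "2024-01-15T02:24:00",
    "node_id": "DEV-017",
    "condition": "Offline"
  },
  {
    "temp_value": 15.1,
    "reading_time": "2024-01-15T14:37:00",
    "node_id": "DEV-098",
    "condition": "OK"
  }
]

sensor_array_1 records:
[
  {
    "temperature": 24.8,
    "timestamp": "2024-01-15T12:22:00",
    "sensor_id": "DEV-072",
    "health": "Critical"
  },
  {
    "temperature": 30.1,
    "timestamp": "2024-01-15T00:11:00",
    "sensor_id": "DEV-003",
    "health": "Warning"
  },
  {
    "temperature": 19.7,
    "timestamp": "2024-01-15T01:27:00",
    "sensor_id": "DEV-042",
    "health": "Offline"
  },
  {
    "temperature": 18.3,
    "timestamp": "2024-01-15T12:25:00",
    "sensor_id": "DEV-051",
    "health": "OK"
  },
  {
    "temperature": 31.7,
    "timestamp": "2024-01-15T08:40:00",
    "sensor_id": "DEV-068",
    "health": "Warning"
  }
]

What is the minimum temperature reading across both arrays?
15.1

Schema mapping: "temp_value" (sensor_array_2) = "temperature" (sensor_array_1) = temperature reading

Minimum in sensor_array_2: 15.1
Minimum in sensor_array_1: 18.3

Overall minimum: min(15.1, 18.3) = 15.1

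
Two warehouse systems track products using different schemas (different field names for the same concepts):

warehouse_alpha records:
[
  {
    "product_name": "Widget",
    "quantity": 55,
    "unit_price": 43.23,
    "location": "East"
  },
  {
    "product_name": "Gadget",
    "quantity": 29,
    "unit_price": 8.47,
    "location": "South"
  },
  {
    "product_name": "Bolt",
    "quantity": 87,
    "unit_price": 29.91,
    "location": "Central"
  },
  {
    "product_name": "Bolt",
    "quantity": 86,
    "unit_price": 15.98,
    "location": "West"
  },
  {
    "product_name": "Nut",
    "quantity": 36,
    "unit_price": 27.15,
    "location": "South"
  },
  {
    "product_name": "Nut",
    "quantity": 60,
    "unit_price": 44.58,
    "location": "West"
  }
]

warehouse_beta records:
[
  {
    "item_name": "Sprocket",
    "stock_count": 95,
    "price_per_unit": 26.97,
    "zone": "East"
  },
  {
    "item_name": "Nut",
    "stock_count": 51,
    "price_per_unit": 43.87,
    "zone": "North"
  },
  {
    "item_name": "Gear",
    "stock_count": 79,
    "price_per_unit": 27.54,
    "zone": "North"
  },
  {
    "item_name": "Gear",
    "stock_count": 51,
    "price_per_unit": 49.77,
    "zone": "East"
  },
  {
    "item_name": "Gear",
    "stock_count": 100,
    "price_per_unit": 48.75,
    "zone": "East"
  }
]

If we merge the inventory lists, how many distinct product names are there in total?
6

Schema mapping: "product_name" (warehouse_alpha) = "item_name" (warehouse_beta) = product name

Products in warehouse_alpha: ['Bolt', 'Gadget', 'Nut', 'Widget']
Products in warehouse_beta: ['Gear', 'Nut', 'Sprocket']

Union (unique products): ['Bolt', 'Gadget', 'Gear', 'Nut', 'Sprocket', 'Widget']
Count: 6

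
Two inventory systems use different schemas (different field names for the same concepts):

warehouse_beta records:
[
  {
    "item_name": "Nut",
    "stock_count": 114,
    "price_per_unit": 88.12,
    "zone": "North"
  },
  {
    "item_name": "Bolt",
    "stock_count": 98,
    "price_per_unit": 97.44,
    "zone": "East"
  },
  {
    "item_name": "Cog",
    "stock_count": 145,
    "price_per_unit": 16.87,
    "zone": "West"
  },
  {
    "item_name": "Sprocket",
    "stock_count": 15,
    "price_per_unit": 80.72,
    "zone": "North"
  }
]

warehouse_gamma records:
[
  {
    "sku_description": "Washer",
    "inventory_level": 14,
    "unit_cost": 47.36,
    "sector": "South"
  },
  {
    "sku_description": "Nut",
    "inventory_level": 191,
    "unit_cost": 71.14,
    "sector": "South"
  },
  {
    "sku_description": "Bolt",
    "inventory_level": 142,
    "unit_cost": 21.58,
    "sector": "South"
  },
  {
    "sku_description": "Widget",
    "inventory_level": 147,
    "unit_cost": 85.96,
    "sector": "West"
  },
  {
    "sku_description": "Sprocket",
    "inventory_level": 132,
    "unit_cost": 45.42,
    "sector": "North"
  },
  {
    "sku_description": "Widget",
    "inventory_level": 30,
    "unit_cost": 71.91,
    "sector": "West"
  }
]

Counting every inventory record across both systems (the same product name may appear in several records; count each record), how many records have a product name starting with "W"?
3

Schema mapping: "item_name" (warehouse_beta) = "sku_description" (warehouse_gamma) = product name

Records with product name starting with "W" in warehouse_beta: 0
Records with product name starting with "W" in warehouse_gamma: 3

Total: 0 + 3 = 3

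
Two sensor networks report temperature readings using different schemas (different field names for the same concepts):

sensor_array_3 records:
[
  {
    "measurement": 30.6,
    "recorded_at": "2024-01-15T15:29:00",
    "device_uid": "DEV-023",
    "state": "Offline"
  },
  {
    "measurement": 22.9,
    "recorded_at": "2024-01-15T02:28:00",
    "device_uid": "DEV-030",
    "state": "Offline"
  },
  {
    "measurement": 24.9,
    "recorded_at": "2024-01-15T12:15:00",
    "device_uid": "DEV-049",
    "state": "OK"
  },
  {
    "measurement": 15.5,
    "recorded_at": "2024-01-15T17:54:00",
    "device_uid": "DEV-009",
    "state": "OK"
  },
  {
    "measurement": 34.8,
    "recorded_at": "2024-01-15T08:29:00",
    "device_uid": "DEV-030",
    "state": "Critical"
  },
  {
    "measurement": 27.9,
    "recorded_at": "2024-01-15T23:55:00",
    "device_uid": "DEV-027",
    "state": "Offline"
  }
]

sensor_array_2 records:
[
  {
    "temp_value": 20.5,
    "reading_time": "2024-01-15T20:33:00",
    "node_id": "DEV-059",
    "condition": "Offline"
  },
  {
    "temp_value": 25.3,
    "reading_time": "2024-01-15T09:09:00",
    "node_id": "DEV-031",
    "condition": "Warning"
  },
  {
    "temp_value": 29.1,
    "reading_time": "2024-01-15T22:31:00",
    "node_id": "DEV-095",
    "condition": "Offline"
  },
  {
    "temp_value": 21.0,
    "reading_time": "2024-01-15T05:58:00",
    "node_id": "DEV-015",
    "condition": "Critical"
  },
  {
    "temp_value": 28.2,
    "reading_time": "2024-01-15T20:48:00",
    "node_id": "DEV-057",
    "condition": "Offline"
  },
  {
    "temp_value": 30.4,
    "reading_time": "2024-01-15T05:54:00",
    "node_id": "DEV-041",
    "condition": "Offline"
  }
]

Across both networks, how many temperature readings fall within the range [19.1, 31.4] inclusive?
10

Schema mapping: "measurement" (sensor_array_3) = "temp_value" (sensor_array_2) = temperature

Readings in [19.1, 31.4] from sensor_array_3: 4
Readings in [19.1, 31.4] from sensor_array_2: 6

Total count: 4 + 6 = 10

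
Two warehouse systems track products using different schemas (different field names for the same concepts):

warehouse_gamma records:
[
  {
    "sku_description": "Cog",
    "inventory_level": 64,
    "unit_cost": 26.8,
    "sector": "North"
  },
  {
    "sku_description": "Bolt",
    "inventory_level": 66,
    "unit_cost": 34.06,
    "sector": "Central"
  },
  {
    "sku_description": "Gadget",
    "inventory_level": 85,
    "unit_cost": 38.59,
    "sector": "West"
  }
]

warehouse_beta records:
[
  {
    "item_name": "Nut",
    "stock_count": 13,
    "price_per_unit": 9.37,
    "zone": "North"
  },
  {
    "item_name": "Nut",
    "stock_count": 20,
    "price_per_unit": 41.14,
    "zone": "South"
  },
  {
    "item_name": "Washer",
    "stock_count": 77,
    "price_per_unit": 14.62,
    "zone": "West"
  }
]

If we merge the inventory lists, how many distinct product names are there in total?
5

Schema mapping: "sku_description" (warehouse_gamma) = "item_name" (warehouse_beta) = product name

Products in warehouse_gamma: ['Bolt', 'Cog', 'Gadget']
Products in warehouse_beta: ['Nut', 'Washer']

Union (unique products): ['Bolt', 'Cog', 'Gadget', 'Nut', 'Washer']
Count: 5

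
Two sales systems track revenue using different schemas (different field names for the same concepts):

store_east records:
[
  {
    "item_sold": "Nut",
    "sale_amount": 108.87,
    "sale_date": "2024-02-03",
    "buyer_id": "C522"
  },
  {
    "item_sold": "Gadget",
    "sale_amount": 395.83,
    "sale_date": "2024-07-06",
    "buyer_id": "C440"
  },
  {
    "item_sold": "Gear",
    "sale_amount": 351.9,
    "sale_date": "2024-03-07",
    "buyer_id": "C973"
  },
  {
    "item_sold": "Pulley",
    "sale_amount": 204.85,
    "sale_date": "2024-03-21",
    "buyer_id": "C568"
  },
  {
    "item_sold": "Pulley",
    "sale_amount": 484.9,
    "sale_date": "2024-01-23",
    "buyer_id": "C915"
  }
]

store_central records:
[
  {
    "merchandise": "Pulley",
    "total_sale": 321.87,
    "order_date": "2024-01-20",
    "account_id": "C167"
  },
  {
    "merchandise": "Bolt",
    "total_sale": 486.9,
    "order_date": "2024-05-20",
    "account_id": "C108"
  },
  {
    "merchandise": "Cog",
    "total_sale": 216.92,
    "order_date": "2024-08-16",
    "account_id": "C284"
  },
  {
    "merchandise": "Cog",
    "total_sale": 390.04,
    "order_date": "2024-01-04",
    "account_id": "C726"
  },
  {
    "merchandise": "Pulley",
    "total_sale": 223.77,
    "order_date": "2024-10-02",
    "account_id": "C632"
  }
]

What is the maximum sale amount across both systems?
486.9

Reconcile: "sale_amount" (store_east) = "total_sale" (store_central) = sale amount

Maximum in store_east: 484.9
Maximum in store_central: 486.9

Overall maximum: max(484.9, 486.9) = 486.9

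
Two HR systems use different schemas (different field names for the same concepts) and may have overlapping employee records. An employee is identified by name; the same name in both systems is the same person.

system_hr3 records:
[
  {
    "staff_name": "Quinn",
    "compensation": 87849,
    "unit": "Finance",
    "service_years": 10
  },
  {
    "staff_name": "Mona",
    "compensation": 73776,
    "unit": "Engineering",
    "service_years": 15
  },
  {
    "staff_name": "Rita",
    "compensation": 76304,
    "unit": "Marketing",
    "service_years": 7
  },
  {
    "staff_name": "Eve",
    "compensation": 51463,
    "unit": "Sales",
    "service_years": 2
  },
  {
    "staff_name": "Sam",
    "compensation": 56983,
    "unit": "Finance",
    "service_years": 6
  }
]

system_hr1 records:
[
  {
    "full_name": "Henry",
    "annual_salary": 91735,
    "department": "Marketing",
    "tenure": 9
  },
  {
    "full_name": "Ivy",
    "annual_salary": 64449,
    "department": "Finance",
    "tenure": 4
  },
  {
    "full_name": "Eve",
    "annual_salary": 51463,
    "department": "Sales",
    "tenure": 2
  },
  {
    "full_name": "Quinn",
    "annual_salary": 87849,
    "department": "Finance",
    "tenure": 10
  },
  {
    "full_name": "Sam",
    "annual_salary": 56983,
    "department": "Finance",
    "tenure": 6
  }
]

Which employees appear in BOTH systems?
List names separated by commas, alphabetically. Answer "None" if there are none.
Eve, Quinn, Sam

Schema mapping: "staff_name" (system_hr3) = "full_name" (system_hr1) = employee name

Names in system_hr3: ['Eve', 'Mona', 'Quinn', 'Rita', 'Sam']
Names in system_hr1: ['Eve', 'Henry', 'Ivy', 'Quinn', 'Sam']

Intersection: ['Eve', 'Quinn', 'Sam']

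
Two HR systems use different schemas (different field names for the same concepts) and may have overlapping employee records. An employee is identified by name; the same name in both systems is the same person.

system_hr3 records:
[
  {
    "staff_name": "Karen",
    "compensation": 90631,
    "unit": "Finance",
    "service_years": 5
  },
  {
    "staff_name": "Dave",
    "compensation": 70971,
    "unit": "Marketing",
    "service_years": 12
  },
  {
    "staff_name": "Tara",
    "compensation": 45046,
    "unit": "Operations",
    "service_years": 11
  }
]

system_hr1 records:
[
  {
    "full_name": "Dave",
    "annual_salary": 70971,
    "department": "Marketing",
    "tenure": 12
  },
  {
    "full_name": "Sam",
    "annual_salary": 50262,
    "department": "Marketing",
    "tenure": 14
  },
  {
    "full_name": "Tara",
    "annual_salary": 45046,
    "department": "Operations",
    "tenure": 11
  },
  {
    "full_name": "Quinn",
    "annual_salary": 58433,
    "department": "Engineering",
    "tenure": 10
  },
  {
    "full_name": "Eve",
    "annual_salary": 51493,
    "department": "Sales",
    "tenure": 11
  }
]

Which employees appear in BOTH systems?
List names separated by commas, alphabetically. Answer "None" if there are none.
Dave, Tara

Schema mapping: "staff_name" (system_hr3) = "full_name" (system_hr1) = employee name

Names in system_hr3: ['Dave', 'Karen', 'Tara']
Names in system_hr1: ['Dave', 'Eve', 'Quinn', 'Sam', 'Tara']

Intersection: ['Dave', 'Tara']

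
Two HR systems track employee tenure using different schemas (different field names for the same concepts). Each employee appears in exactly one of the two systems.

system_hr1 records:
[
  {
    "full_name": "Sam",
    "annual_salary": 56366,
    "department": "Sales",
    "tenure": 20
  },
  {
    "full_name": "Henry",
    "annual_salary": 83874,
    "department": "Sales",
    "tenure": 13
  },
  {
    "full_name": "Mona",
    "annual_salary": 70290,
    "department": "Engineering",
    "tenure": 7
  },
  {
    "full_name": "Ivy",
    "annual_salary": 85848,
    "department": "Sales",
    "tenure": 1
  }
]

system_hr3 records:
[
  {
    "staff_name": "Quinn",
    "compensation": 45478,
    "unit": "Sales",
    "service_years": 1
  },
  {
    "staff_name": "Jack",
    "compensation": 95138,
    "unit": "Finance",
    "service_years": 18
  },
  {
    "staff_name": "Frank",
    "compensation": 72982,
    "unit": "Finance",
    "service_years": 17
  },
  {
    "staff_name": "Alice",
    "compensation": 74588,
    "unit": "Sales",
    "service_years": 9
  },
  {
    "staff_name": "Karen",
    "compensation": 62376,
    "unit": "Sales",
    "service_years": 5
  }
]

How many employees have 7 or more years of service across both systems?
6

Reconcile schemas: "tenure" (system_hr1) = "service_years" (system_hr3) = years of service

From system_hr1: 3 employees with >= 7 years
From system_hr3: 3 employees with >= 7 years

Total: 3 + 3 = 6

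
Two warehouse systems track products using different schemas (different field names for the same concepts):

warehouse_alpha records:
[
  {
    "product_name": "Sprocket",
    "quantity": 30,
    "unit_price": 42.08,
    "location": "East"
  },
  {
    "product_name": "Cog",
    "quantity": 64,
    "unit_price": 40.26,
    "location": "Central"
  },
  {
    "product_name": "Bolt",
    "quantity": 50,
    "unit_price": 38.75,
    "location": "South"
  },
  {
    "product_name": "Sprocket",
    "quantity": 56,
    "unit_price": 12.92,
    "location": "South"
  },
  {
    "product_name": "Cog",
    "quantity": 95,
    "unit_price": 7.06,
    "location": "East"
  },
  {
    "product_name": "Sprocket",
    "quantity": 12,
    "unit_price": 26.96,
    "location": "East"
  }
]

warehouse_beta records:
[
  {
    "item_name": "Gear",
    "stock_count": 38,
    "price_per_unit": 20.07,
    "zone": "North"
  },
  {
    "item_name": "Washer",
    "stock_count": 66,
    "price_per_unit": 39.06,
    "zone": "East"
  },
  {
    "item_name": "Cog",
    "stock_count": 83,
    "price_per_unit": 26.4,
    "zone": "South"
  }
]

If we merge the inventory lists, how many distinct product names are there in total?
5

Schema mapping: "product_name" (warehouse_alpha) = "item_name" (warehouse_beta) = product name

Products in warehouse_alpha: ['Bolt', 'Cog', 'Sprocket']
Products in warehouse_beta: ['Cog', 'Gear', 'Washer']

Union (unique products): ['Bolt', 'Cog', 'Gear', 'Sprocket', 'Washer']
Count: 5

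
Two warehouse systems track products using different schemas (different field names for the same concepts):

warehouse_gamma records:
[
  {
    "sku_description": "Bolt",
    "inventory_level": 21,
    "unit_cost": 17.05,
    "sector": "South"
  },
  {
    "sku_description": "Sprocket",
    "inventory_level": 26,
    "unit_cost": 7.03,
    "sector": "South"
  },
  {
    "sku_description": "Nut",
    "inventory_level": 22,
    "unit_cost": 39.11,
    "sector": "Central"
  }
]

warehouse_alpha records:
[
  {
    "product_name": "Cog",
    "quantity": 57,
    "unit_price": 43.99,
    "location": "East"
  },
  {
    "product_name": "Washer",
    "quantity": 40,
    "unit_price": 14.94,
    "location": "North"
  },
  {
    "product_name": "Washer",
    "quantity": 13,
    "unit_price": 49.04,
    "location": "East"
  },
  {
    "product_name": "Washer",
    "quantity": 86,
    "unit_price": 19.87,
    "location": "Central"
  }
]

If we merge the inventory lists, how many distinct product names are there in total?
5

Schema mapping: "sku_description" (warehouse_gamma) = "product_name" (warehouse_alpha) = product name

Products in warehouse_gamma: ['Bolt', 'Nut', 'Sprocket']
Products in warehouse_alpha: ['Cog', 'Washer']

Union (unique products): ['Bolt', 'Cog', 'Nut', 'Sprocket', 'Washer']
Count: 5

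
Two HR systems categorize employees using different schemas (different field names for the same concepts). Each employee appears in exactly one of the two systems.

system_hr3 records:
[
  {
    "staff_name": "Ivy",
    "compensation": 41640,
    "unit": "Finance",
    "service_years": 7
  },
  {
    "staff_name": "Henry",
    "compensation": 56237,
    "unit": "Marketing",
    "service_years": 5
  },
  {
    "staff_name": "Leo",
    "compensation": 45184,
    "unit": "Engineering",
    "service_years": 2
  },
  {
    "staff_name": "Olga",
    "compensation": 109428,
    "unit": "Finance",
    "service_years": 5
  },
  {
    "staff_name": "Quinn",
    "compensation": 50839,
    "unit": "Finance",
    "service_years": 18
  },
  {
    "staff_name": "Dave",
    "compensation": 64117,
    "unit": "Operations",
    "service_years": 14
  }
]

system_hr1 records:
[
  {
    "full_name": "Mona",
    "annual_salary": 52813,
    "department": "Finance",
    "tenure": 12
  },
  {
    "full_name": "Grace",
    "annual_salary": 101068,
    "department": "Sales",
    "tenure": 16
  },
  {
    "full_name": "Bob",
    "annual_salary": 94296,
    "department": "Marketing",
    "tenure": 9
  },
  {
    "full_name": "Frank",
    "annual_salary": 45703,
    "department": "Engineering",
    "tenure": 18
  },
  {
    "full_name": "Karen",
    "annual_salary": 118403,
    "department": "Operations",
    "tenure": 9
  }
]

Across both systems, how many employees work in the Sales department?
1

Schema mapping: "unit" (system_hr3) = "department" (system_hr1) = department

Sales employees in system_hr3: 0
Sales employees in system_hr1: 1

Total in Sales: 0 + 1 = 1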